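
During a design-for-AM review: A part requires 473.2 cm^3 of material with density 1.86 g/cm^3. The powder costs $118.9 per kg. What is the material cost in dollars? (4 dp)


Mass = 473.2*1.86/1000 = 0.880152 kg
Cost = 0.880152 * 118.9 = 104.6501 $


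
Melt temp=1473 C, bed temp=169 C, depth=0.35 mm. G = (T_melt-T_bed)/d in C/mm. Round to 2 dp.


G = (1473-169)/0.35 = 3725.71 C/mm


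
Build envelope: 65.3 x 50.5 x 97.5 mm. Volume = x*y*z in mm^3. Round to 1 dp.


V = 65.3 * 50.5 * 97.5 = 321520.9 mm^3


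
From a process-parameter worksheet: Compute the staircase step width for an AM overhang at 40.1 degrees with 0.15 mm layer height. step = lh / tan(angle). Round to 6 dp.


step = 0.15 / tan(40.1) = 0.178131 mm


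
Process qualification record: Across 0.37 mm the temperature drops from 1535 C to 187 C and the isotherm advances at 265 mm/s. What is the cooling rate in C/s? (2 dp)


G = (1535-187)/0.37 = 3643.24324324 C/mm
CR = 3643.24324324 * 265 = 965459.46 C/s


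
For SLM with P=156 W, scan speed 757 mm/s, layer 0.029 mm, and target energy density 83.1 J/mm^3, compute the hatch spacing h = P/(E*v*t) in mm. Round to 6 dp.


h = 156 / (83.1*757*0.029) = 0.085513 mm


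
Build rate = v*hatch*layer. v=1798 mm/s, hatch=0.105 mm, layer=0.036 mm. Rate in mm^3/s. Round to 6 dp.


Rate = 1798 * 0.105 * 0.036 = 6.79644 mm^3/s


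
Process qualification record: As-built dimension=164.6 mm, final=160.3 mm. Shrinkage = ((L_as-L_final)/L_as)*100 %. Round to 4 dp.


Shrinkage = ((164.6-160.3)/164.6)*100 = 2.6124 %


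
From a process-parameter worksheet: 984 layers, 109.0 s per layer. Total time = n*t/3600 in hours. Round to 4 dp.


t = 984 * 109.0 / 3600 = 29.7933 hrs


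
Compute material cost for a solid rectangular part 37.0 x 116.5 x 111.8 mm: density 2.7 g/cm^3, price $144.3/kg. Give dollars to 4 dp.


V = 37.0 * 116.5 * 111.8 = 481913.9 mm^3 = 481.9139 cm^3
Mass = 481.9139 * 2.7 / 1000 = 1.30116753 kg
Cost = 1.30116753 * 144.3 = 187.7585 $


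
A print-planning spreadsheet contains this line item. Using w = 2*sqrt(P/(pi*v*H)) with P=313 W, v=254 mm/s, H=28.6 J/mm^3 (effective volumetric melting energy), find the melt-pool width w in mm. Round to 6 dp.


w = 2*sqrt(313/(pi*254*28.6)) = 0.234222 mm


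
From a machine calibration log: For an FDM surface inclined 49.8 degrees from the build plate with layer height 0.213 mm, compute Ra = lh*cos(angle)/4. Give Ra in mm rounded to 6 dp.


Ra = 0.213 * cos(49.8) / 4 = 0.034371 mm


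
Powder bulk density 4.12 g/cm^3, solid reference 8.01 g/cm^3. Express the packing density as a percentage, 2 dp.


Packing = (4.12/8.01)*100 = 51.44 %


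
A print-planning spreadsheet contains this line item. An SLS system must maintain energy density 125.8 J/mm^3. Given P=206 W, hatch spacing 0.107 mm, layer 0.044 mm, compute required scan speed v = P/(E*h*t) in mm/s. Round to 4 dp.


v = 206 / (125.8*0.107*0.044) = 347.8165 mm/s


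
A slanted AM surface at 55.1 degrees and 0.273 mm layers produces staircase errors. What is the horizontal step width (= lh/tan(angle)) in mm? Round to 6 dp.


step = 0.273 / tan(55.1) = 0.190447 mm


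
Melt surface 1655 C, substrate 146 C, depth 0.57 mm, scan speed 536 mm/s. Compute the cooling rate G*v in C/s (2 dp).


G = (1655-146)/0.57 = 2647.36842105 C/mm
CR = 2647.36842105 * 536 = 1418989.47 C/s


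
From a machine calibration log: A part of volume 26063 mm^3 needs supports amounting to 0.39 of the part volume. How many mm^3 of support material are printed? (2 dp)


V_support = 26063 * 0.39 = 10164.57 mm^3


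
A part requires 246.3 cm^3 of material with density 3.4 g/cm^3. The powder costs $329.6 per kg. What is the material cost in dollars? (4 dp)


Mass = 246.3*3.4/1000 = 0.83742 kg
Cost = 0.83742 * 329.6 = 276.0136 $


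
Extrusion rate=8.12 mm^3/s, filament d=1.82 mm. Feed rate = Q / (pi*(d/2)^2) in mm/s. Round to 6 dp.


A = pi*(1.82/2)^2 = 2.601553
v = 8.12 / 2.601553 = 3.121213 mm/s


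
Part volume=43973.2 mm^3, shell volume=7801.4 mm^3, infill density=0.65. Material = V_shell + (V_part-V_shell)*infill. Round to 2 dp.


V_infill = (43973.2 - 7801.4) * 0.65 = 23511.67
V_total = 7801.4 + 23511.67 = 31313.07 mm^3


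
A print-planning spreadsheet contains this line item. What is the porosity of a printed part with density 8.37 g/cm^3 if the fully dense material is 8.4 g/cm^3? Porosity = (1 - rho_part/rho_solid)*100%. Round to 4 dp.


Porosity = (1-8.37/8.4)*100 = 0.3571 %


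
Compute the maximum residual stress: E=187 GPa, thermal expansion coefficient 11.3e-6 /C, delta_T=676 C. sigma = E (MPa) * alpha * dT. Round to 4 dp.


sigma = 187*1000 * 11.3e-6 * 676 = 1428.4556 MPa


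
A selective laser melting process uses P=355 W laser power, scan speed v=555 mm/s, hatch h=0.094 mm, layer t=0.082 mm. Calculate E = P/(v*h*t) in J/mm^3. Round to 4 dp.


E = 355 / (555*0.094*0.082) = 82.9839 J/mm^3


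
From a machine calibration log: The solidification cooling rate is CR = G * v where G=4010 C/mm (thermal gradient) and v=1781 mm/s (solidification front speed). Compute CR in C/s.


CR = 4010 * 1781 = 7141810 C/s


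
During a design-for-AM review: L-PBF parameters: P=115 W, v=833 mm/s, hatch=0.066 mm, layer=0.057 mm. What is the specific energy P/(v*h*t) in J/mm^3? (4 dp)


Build rate = 833 * 0.066 * 0.057 = 3.133746 mm^3/s
SE = 115 / 3.133746 = 36.6973 J/mm^3


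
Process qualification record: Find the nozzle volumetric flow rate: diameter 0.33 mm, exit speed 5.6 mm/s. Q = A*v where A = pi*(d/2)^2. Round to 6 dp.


A = pi*(0.33/2)^2 = 0.08552986 mm^2
Q = 0.08552986 * 5.6 = 0.478967 mm^3/s


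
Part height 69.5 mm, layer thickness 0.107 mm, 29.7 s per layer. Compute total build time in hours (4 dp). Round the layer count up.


Layers = ceil(69.5/0.107) = 650
t = 650 * 29.7 / 3600 = 5.3625 hrs


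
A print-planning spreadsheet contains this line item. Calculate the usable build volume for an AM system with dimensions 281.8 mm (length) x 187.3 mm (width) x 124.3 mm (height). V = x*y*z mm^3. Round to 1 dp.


V = 281.8 * 187.3 * 124.3 = 6560695.7 mm^3


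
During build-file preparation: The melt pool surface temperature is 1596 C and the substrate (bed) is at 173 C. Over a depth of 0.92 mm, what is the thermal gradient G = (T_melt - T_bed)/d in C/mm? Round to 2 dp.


G = (1596-173)/0.92 = 1546.74 C/mm


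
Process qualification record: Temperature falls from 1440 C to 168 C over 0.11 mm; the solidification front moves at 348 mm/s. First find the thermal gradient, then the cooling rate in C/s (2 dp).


G = (1440-168)/0.11 = 11563.63636364 C/mm
CR = 11563.63636364 * 348 = 4024145.45 C/s


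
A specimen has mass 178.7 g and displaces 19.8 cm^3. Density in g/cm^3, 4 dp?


rho = 178.7 / 19.8 = 9.0253 g/cm^3


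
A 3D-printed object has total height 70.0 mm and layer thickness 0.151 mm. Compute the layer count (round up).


Layers = ceil(70.0/0.151) = 464


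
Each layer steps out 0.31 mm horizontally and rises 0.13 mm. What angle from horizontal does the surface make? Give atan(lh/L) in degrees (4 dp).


angle = atan(0.13/0.31) = 22.751 degrees


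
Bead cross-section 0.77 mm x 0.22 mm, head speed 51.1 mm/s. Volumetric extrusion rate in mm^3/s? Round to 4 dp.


Rate = 0.77 * 0.22 * 51.1 = 8.6563 mm^3/s


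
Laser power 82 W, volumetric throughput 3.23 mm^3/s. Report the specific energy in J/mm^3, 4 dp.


SE = 82 / 3.23 = 25.387 J/mm^3


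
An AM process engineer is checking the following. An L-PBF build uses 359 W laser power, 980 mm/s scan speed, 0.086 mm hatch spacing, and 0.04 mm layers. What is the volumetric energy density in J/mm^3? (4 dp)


E = 359 / (980*0.086*0.04) = 106.4903 J/mm^3


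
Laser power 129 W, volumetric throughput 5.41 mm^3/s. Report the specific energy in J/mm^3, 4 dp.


SE = 129 / 5.41 = 23.8447 J/mm^3


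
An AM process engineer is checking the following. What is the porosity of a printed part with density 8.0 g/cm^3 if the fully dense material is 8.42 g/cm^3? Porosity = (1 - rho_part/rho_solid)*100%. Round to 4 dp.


Porosity = (1-8.0/8.42)*100 = 4.9881 %


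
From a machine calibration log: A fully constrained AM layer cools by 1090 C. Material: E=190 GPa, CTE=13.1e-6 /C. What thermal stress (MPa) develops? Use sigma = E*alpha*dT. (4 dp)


sigma = 190*1000 * 13.1e-6 * 1090 = 2713.01 MPa


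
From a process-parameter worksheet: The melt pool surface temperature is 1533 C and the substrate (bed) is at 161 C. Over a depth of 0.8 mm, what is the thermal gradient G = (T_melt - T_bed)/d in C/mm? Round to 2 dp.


G = (1533-161)/0.8 = 1715.0 C/mm


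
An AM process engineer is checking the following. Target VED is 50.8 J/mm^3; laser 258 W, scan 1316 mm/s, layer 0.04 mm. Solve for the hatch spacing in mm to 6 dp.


h = 258 / (50.8*1316*0.04) = 0.096481 mm


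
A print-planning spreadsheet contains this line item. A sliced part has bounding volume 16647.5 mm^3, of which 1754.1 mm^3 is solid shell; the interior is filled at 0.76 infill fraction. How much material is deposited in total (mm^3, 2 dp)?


V_infill = (16647.5 - 1754.1) * 0.76 = 11318.98
V_total = 1754.1 + 11318.98 = 13073.08 mm^3


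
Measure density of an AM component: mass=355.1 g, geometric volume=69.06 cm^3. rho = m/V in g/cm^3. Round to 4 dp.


rho = 355.1 / 69.06 = 5.1419 g/cm^3


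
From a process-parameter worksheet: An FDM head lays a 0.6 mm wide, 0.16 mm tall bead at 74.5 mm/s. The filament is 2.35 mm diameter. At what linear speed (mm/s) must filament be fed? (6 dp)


Q = 0.6 * 0.16 * 74.5 = 7.152 mm^3/s
A_fil = pi*(2.35/2)^2 = 4.33736136 mm^2
v_feed = 7.152 / 4.33736136 = 1.648929 mm/s


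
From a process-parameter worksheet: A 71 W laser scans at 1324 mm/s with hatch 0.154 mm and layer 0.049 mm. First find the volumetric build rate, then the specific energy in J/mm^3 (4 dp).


Build rate = 1324 * 0.154 * 0.049 = 9.990904 mm^3/s
SE = 71 / 9.990904 = 7.1065 J/mm^3


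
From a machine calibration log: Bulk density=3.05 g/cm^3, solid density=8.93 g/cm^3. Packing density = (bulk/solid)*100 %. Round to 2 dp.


Packing = (3.05/8.93)*100 = 34.15 %


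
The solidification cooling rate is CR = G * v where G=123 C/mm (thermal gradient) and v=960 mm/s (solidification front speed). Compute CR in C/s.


CR = 123 * 960 = 118080 C/s


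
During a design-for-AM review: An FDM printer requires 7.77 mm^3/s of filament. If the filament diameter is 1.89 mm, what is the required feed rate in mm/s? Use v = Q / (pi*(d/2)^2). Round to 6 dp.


A = pi*(1.89/2)^2 = 2.805521
v = 7.77 / 2.805521 = 2.769539 mm/s


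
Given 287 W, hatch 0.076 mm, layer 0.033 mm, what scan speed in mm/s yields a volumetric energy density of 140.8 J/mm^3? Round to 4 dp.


v = 287 / (140.8*0.076*0.033) = 812.7401 mm/s


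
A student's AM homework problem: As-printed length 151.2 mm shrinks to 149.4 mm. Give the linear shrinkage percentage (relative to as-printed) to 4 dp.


Shrinkage = ((151.2-149.4)/151.2)*100 = 1.1905 %


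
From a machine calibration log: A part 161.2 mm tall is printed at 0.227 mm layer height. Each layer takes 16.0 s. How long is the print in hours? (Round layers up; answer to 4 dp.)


Layers = ceil(161.2/0.227) = 711
t = 711 * 16.0 / 3600 = 3.16 hrs


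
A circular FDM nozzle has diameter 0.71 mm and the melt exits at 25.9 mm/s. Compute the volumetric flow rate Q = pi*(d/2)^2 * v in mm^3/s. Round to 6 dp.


A = pi*(0.71/2)^2 = 0.39591921 mm^2
Q = 0.39591921 * 25.9 = 10.254308 mm^3/s


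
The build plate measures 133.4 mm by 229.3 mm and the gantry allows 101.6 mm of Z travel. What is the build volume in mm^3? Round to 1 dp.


V = 133.4 * 229.3 * 101.6 = 3107803.8 mm^3


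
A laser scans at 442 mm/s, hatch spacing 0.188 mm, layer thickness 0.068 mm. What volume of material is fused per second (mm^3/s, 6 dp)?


Rate = 442 * 0.188 * 0.068 = 5.650528 mm^3/s


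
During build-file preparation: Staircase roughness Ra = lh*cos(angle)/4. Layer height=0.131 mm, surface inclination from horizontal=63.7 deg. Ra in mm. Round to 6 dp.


Ra = 0.131 * cos(63.7) / 4 = 0.014511 mm


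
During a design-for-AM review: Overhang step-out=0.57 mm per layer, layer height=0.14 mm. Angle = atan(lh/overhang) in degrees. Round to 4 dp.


angle = atan(0.14/0.57) = 13.7995 degrees


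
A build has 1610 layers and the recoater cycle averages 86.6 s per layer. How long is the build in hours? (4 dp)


t = 1610 * 86.6 / 3600 = 38.7294 hrs


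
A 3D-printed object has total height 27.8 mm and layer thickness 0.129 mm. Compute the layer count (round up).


Layers = ceil(27.8/0.129) = 216


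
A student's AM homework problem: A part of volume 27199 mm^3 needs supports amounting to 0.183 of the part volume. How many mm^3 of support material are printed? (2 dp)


V_support = 27199 * 0.183 = 4977.42 mm^3


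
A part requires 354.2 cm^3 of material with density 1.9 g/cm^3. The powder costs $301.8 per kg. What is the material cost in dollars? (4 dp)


Mass = 354.2*1.9/1000 = 0.67298 kg
Cost = 0.67298 * 301.8 = 203.1054 $


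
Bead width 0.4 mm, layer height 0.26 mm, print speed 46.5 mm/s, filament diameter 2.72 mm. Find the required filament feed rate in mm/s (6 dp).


Q = 0.4 * 0.26 * 46.5 = 4.836 mm^3/s
A_fil = pi*(2.72/2)^2 = 5.81068977 mm^2
v_feed = 4.836 / 5.81068977 = 0.832259 mm/s


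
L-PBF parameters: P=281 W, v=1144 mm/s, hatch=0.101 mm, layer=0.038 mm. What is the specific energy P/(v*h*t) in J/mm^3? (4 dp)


Build rate = 1144 * 0.101 * 0.038 = 4.390672 mm^3/s
SE = 281 / 4.390672 = 63.9993 J/mm^3


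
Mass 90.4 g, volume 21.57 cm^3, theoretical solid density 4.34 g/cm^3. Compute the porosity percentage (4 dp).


rho_part = 90.4 / 21.57 = 4.19100603 g/cm^3
Porosity = (1 - 4.19100603/4.34)*100 = 3.433 %


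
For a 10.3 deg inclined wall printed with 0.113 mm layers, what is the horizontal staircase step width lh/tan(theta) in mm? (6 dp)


step = 0.113 / tan(10.3) = 0.621799 mm


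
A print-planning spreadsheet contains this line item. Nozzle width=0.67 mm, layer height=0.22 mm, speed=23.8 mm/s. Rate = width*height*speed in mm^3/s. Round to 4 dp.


Rate = 0.67 * 0.22 * 23.8 = 3.5081 mm^3/s


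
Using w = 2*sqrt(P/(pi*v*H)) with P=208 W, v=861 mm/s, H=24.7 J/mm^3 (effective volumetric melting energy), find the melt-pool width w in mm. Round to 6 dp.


w = 2*sqrt(208/(pi*861*24.7)) = 0.111593 mm


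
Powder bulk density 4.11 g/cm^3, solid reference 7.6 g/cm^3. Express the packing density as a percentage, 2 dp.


Packing = (4.11/7.6)*100 = 54.08 %


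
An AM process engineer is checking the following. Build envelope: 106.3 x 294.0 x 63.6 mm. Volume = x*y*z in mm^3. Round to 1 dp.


V = 106.3 * 294.0 * 63.6 = 1987639.9 mm^3


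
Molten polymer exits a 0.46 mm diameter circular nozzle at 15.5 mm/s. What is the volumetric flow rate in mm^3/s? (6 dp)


A = pi*(0.46/2)^2 = 0.16619025 mm^2
Q = 0.16619025 * 15.5 = 2.575949 mm^3/s


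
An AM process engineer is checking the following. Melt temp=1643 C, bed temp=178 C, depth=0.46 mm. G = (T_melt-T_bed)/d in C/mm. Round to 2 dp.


G = (1643-178)/0.46 = 3184.78 C/mm


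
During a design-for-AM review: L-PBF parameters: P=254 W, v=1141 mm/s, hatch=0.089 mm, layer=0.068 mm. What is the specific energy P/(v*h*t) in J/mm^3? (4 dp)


Build rate = 1141 * 0.089 * 0.068 = 6.905332 mm^3/s
SE = 254 / 6.905332 = 36.7832 J/mm^3


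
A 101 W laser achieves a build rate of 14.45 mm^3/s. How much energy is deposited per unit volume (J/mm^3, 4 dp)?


SE = 101 / 14.45 = 6.9896 J/mm^3


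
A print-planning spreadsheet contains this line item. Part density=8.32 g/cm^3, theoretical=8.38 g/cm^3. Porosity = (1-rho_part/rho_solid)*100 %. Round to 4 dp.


Porosity = (1-8.32/8.38)*100 = 0.716 %


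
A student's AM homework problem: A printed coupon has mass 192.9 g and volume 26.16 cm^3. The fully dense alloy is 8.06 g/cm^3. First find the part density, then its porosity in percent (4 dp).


rho_part = 192.9 / 26.16 = 7.37385321 g/cm^3
Porosity = (1 - 7.37385321/8.06)*100 = 8.513 %


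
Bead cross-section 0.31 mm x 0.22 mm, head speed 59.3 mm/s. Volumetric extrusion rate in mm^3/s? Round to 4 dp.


Rate = 0.31 * 0.22 * 59.3 = 4.0443 mm^3/s


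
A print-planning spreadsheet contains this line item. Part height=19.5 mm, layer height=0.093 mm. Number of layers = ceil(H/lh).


Layers = ceil(19.5/0.093) = 210


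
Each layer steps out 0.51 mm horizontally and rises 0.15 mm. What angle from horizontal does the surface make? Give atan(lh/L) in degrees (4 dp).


angle = atan(0.15/0.51) = 16.3895 degrees


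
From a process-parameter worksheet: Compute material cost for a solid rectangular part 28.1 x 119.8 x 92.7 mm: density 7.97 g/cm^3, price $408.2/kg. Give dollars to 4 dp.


V = 28.1 * 119.8 * 92.7 = 312063.426 mm^3 = 312.063426 cm^3
Mass = 312.063426 * 7.97 / 1000 = 2.48714551 kg
Cost = 2.48714551 * 408.2 = 1015.2528 $


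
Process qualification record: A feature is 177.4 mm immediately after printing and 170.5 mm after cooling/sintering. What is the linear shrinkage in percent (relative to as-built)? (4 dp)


Shrinkage = ((177.4-170.5)/177.4)*100 = 3.8895 %


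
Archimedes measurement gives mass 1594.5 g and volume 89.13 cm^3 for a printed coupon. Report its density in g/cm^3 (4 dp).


rho = 1594.5 / 89.13 = 17.8896 g/cm^3


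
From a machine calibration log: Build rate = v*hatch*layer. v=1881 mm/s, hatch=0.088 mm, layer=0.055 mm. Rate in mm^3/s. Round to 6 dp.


Rate = 1881 * 0.088 * 0.055 = 9.10404 mm^3/s


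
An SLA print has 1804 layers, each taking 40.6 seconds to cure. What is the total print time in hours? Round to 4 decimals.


t = 1804 * 40.6 / 3600 = 20.3451 hrs


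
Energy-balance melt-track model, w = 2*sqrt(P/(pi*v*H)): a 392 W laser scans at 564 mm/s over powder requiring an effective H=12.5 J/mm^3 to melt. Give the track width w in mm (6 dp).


w = 2*sqrt(392/(pi*564*12.5)) = 0.266075 mm


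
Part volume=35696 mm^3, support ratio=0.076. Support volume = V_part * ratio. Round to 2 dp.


V_support = 35696 * 0.076 = 2712.9 mm^3


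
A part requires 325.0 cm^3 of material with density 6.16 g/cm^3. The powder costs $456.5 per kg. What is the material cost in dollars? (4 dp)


Mass = 325.0*6.16/1000 = 2.002 kg
Cost = 2.002 * 456.5 = 913.913 $


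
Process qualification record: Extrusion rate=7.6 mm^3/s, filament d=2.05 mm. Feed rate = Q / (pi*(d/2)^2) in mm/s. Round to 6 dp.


A = pi*(2.05/2)^2 = 3.300636
v = 7.6 / 3.300636 = 2.302587 mm/s


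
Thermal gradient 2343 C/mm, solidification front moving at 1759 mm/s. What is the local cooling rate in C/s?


CR = 2343 * 1759 = 4121337 C/s


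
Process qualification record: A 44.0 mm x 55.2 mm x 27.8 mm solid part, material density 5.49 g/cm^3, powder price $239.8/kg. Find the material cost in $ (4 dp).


V = 44.0 * 55.2 * 27.8 = 67520.64 mm^3 = 67.52064 cm^3
Mass = 67.52064 * 5.49 / 1000 = 0.37068831 kg
Cost = 0.37068831 * 239.8 = 88.8911 $


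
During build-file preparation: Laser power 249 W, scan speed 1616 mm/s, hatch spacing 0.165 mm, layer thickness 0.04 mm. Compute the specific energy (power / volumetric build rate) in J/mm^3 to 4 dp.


Build rate = 1616 * 0.165 * 0.04 = 10.6656 mm^3/s
SE = 249 / 10.6656 = 23.3461 J/mm^3


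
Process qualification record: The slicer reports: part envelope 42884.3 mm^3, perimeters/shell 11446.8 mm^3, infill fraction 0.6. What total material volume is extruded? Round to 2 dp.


V_infill = (42884.3 - 11446.8) * 0.6 = 18862.5
V_total = 11446.8 + 18862.5 = 30309.3 mm^3


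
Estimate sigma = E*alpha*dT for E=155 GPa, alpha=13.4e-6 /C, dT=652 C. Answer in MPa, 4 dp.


sigma = 155*1000 * 13.4e-6 * 652 = 1354.204 MPa


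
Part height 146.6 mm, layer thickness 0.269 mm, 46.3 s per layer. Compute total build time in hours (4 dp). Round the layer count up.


Layers = ceil(146.6/0.269) = 545
t = 545 * 46.3 / 3600 = 7.0093 hrs


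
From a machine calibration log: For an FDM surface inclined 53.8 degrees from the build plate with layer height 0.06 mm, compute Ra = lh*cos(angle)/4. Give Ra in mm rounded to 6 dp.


Ra = 0.06 * cos(53.8) / 4 = 0.008859 mm


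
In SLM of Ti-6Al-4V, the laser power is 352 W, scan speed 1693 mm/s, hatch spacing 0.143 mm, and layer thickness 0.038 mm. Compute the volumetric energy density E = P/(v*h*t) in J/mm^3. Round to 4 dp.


E = 352 / (1693*0.143*0.038) = 38.2619 J/mm^3


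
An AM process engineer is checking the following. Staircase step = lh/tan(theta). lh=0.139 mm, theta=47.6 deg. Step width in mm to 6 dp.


step = 0.139 / tan(47.6) = 0.126924 mm


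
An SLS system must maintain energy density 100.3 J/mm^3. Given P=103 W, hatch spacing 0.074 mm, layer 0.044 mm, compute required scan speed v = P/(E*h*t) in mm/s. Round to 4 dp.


v = 103 / (100.3*0.074*0.044) = 315.3929 mm/s


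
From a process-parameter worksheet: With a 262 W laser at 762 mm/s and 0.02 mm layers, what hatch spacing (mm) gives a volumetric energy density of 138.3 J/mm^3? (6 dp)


h = 262 / (138.3*762*0.02) = 0.124307 mm


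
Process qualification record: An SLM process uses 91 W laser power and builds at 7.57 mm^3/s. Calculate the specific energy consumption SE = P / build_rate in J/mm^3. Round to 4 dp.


SE = 91 / 7.57 = 12.0211 J/mm^3


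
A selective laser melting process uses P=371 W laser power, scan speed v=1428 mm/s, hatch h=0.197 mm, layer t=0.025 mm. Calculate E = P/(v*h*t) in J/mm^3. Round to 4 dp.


E = 371 / (1428*0.197*0.025) = 52.7521 J/mm^3


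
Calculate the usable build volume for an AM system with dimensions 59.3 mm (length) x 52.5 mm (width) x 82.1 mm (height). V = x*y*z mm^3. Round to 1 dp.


V = 59.3 * 52.5 * 82.1 = 255597.8 mm^3


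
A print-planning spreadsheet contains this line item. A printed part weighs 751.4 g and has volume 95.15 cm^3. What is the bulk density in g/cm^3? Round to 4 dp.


rho = 751.4 / 95.15 = 7.897 g/cm^3


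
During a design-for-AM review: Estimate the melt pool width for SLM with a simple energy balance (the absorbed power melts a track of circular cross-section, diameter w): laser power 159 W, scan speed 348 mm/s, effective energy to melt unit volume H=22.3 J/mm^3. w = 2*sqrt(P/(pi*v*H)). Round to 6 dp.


w = 2*sqrt(159/(pi*348*22.3)) = 0.161515 mm


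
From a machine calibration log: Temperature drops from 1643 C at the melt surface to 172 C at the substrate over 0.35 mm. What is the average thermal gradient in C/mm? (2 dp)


G = (1643-172)/0.35 = 4202.86 C/mm


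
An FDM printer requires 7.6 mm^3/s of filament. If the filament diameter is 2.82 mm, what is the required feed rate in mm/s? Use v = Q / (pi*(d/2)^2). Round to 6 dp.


A = pi*(2.82/2)^2 = 6.2458
v = 7.6 / 6.2458 = 1.216818 mm/s


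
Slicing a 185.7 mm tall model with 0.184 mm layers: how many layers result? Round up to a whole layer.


Layers = ceil(185.7/0.184) = 1010


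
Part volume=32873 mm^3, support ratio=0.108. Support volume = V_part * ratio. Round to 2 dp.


V_support = 32873 * 0.108 = 3550.28 mm^3


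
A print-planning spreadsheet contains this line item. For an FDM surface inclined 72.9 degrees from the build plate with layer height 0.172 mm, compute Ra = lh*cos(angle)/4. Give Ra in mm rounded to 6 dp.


Ra = 0.172 * cos(72.9) / 4 = 0.012644 mm


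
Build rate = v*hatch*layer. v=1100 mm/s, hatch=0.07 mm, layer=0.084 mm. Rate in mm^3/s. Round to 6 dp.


Rate = 1100 * 0.07 * 0.084 = 6.468 mm^3/s


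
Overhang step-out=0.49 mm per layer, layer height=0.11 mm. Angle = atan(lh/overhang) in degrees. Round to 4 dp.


angle = atan(0.11/0.49) = 12.6526 degrees


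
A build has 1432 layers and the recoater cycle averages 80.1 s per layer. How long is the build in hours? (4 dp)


t = 1432 * 80.1 / 3600 = 31.862 hrs


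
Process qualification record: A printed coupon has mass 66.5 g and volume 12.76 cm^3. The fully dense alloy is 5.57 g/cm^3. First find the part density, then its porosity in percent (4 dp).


rho_part = 66.5 / 12.76 = 5.21159875 g/cm^3
Porosity = (1 - 5.21159875/5.57)*100 = 6.4345 %


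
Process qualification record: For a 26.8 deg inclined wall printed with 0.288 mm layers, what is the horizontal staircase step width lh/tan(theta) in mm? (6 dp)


step = 0.288 / tan(26.8) = 0.570143 mm


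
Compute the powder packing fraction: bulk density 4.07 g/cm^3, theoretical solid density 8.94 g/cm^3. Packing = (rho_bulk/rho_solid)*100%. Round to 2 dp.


Packing = (4.07/8.94)*100 = 45.53 %


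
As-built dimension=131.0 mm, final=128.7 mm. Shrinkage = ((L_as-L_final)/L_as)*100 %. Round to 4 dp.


Shrinkage = ((131.0-128.7)/131.0)*100 = 1.7557 %


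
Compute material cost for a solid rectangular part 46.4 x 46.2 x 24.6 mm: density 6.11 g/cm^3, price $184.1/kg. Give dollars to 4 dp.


V = 46.4 * 46.2 * 24.6 = 52734.528 mm^3 = 52.734528 cm^3
Mass = 52.734528 * 6.11 / 1000 = 0.32220797 kg
Cost = 0.32220797 * 184.1 = 59.3185 $


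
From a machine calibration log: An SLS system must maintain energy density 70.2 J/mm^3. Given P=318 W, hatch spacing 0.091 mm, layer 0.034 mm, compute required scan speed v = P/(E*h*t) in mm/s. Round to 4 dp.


v = 318 / (70.2*0.091*0.034) = 1464.0965 mm/s


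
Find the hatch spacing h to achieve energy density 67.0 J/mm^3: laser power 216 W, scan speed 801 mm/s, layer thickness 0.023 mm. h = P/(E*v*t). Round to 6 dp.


h = 216 / (67.0*801*0.023) = 0.174992 mm


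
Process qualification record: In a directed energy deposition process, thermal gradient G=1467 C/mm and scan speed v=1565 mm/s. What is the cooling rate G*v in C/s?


CR = 1467 * 1565 = 2295855 C/s


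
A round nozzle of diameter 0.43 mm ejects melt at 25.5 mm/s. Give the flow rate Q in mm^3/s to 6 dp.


A = pi*(0.43/2)^2 = 0.14522012 mm^2
Q = 0.14522012 * 25.5 = 3.703113 mm^3/s


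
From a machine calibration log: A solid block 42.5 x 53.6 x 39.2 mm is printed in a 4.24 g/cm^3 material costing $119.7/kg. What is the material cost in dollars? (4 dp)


V = 42.5 * 53.6 * 39.2 = 89297.6 mm^3 = 89.2976 cm^3
Mass = 89.2976 * 4.24 / 1000 = 0.37862182 kg
Cost = 0.37862182 * 119.7 = 45.321 $


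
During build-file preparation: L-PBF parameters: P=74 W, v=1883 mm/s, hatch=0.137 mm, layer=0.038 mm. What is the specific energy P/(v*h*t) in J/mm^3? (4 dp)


Build rate = 1883 * 0.137 * 0.038 = 9.802898 mm^3/s
SE = 74 / 9.802898 = 7.5488 J/mm^3


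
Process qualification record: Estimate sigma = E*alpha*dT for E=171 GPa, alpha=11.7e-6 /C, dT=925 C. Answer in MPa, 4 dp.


sigma = 171*1000 * 11.7e-6 * 925 = 1850.6475 MPa


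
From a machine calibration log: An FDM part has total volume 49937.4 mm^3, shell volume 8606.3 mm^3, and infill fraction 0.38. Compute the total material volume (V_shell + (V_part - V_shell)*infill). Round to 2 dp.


V_infill = (49937.4 - 8606.3) * 0.38 = 15705.82
V_total = 8606.3 + 15705.82 = 24312.12 mm^3


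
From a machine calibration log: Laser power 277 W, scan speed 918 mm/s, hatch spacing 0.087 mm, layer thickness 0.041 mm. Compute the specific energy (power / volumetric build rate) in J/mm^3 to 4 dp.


Build rate = 918 * 0.087 * 0.041 = 3.274506 mm^3/s
SE = 277 / 3.274506 = 84.5929 J/mm^3


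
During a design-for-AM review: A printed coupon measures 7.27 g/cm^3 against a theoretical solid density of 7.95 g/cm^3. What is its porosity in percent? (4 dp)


Porosity = (1-7.27/7.95)*100 = 8.5535 %


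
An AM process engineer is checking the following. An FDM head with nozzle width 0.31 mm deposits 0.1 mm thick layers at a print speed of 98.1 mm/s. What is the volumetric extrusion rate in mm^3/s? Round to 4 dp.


Rate = 0.31 * 0.1 * 98.1 = 3.0411 mm^3/s


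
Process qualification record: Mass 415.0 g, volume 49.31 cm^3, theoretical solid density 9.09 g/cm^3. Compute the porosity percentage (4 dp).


rho_part = 415.0 / 49.31 = 8.41614277 g/cm^3
Porosity = (1 - 8.41614277/9.09)*100 = 7.4132 %


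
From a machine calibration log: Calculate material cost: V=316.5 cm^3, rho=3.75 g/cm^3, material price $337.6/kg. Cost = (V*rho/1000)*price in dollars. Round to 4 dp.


Mass = 316.5*3.75/1000 = 1.186875 kg
Cost = 1.186875 * 337.6 = 400.689 $


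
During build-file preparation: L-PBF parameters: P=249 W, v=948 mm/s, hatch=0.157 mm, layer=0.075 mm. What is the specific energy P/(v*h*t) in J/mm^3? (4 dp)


Build rate = 948 * 0.157 * 0.075 = 11.1627 mm^3/s
SE = 249 / 11.1627 = 22.3064 J/mm^3


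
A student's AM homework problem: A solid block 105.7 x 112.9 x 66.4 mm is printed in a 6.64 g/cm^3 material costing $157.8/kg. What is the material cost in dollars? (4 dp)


V = 105.7 * 112.9 * 66.4 = 792386.392 mm^3 = 792.386392 cm^3
Mass = 792.386392 * 6.64 / 1000 = 5.26144564 kg
Cost = 5.26144564 * 157.8 = 830.2561 $


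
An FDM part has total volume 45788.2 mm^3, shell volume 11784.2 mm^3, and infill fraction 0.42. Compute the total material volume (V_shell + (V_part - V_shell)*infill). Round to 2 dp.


V_infill = (45788.2 - 11784.2) * 0.42 = 14281.68
V_total = 11784.2 + 14281.68 = 26065.88 mm^3


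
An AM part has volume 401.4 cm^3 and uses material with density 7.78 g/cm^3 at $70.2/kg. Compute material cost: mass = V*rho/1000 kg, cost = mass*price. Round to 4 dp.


Mass = 401.4*7.78/1000 = 3.122892 kg
Cost = 3.122892 * 70.2 = 219.227 $


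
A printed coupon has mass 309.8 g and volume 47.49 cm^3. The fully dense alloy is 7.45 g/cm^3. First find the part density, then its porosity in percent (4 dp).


rho_part = 309.8 / 47.49 = 6.52347863 g/cm^3
Porosity = (1 - 6.52347863/7.45)*100 = 12.4365 %


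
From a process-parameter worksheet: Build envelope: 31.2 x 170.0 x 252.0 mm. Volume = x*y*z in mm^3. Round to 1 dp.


V = 31.2 * 170.0 * 252.0 = 1336608.0 mm^3


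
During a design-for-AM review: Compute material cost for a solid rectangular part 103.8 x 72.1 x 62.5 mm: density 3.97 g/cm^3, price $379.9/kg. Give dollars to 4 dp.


V = 103.8 * 72.1 * 62.5 = 467748.75 mm^3 = 467.74875 cm^3
Mass = 467.74875 * 3.97 / 1000 = 1.85696254 kg
Cost = 1.85696254 * 379.9 = 705.4601 $


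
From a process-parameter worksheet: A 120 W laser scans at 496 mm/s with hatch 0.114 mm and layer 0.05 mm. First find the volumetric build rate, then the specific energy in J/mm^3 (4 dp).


Build rate = 496 * 0.114 * 0.05 = 2.8272 mm^3/s
SE = 120 / 2.8272 = 42.4448 J/mm^3


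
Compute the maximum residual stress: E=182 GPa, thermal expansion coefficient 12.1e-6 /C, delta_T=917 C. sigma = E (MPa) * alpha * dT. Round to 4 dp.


sigma = 182*1000 * 12.1e-6 * 917 = 2019.4174 MPa


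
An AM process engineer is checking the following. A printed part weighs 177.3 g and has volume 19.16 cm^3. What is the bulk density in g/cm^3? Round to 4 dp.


rho = 177.3 / 19.16 = 9.2537 g/cm^3


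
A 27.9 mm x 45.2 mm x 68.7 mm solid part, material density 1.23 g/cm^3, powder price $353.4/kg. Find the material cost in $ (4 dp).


V = 27.9 * 45.2 * 68.7 = 86636.196 mm^3 = 86.636196 cm^3
Mass = 86.636196 * 1.23 / 1000 = 0.10656252 kg
Cost = 0.10656252 * 353.4 = 37.6592 $


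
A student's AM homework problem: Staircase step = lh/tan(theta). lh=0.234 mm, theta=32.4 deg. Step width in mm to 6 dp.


step = 0.234 / tan(32.4) = 0.368725 mm


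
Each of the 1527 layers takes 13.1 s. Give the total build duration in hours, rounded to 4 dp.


t = 1527 * 13.1 / 3600 = 5.5566 hrs


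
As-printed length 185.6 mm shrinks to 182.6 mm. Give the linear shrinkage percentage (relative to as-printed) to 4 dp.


Shrinkage = ((185.6-182.6)/185.6)*100 = 1.6164 %


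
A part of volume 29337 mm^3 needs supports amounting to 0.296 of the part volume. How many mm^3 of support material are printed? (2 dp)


V_support = 29337 * 0.296 = 8683.75 mm^3


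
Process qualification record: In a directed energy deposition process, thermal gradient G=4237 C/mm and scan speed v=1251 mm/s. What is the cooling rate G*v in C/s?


CR = 4237 * 1251 = 5300487 C/s


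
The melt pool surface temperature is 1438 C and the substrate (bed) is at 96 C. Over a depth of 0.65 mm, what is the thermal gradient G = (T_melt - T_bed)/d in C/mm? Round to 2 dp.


G = (1438-96)/0.65 = 2064.62 C/mm


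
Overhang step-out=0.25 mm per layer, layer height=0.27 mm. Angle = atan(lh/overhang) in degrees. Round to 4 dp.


angle = atan(0.27/0.25) = 47.2026 degrees


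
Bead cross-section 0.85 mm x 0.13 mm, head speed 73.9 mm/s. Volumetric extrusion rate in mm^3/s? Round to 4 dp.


Rate = 0.85 * 0.13 * 73.9 = 8.166 mm^3/s


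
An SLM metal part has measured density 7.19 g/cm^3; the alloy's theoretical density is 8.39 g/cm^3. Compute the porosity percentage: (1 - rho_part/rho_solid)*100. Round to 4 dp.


Porosity = (1-7.19/8.39)*100 = 14.3027 %


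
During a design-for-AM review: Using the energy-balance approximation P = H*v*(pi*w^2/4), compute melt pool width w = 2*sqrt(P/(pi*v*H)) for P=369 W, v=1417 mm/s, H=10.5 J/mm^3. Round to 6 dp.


w = 2*sqrt(369/(pi*1417*10.5)) = 0.177701 mm


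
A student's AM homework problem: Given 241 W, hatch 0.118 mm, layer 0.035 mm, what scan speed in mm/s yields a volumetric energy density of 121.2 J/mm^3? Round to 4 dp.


v = 241 / (121.2*0.118*0.035) = 481.4646 mm/s


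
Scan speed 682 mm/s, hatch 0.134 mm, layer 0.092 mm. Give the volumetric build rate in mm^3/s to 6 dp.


Rate = 682 * 0.134 * 0.092 = 8.407696 mm^3/s


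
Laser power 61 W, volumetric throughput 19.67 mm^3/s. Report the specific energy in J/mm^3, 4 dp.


SE = 61 / 19.67 = 3.1012 J/mm^3


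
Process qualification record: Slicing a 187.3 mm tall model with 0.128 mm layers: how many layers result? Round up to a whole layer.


Layers = ceil(187.3/0.128) = 1464


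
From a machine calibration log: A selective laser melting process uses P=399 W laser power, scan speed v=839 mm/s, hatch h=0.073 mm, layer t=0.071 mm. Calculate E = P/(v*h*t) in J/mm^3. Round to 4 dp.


E = 399 / (839*0.073*0.071) = 91.755 J/mm^3


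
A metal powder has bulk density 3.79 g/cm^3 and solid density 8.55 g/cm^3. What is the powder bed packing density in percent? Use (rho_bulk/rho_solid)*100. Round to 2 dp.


Packing = (3.79/8.55)*100 = 44.33 %


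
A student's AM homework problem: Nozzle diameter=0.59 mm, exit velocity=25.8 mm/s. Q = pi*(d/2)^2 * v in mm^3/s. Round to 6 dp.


A = pi*(0.59/2)^2 = 0.2733971 mm^2
Q = 0.2733971 * 25.8 = 7.053645 mm^3/s


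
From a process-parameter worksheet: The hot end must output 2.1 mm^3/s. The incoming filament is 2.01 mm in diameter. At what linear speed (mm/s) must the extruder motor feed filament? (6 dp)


A = pi*(2.01/2)^2 = 3.173087
v = 2.1 / 3.173087 = 0.661816 mm/s


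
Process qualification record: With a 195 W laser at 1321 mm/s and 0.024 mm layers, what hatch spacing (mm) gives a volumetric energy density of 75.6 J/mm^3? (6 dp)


h = 195 / (75.6*1321*0.024) = 0.081358 mm


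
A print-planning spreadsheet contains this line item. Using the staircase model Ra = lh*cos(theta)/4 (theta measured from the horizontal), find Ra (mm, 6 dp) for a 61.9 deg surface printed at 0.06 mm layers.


Ra = 0.06 * cos(61.9) / 4 = 0.007065 mm


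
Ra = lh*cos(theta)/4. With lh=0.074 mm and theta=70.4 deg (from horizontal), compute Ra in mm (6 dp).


Ra = 0.074 * cos(70.4) / 4 = 0.006206 mm


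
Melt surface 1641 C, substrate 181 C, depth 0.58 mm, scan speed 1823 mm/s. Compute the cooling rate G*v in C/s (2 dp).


G = (1641-181)/0.58 = 2517.24137931 C/mm
CR = 2517.24137931 * 1823 = 4588931.03 C/s


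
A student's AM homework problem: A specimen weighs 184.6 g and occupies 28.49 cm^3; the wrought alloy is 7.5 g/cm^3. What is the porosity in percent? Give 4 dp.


rho_part = 184.6 / 28.49 = 6.47946648 g/cm^3
Porosity = (1 - 6.47946648/7.5)*100 = 13.6071 %


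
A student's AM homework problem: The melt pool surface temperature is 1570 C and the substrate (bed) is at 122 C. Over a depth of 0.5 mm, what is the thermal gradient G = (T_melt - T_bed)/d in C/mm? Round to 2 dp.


G = (1570-122)/0.5 = 2896.0 C/mm


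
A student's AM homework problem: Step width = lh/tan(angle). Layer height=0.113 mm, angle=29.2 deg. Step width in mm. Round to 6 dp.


step = 0.113 / tan(29.2) = 0.20219 mm


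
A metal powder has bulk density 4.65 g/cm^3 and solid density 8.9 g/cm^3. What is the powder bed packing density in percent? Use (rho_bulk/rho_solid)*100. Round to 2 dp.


Packing = (4.65/8.9)*100 = 52.25 %


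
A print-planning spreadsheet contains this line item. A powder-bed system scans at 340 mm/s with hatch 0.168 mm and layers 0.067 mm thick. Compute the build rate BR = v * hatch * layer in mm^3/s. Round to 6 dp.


Rate = 340 * 0.168 * 0.067 = 3.82704 mm^3/s


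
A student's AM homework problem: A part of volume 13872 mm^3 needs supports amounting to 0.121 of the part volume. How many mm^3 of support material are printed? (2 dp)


V_support = 13872 * 0.121 = 1678.51 mm^3


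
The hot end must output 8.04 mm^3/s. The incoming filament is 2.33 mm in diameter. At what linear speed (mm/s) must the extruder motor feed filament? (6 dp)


A = pi*(2.33/2)^2 = 4.263848
v = 8.04 / 4.263848 = 1.885621 mm/s


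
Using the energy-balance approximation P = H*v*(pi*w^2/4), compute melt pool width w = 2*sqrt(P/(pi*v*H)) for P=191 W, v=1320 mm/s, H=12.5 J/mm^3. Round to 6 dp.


w = 2*sqrt(191/(pi*1320*12.5)) = 0.121403 mm


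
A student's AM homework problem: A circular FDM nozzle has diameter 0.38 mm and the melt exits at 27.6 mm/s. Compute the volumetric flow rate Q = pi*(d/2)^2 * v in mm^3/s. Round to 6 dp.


A = pi*(0.38/2)^2 = 0.11341149 mm^2
Q = 0.11341149 * 27.6 = 3.130157 mm^3/s


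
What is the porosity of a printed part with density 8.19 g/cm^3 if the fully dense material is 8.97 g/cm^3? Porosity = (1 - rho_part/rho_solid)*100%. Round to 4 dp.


Porosity = (1-8.19/8.97)*100 = 8.6957 %


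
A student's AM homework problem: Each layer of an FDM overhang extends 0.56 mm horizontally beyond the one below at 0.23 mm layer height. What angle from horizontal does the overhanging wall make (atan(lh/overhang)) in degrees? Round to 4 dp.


angle = atan(0.23/0.56) = 22.3287 degrees


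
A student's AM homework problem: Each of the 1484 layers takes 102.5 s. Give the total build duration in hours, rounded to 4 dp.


t = 1484 * 102.5 / 3600 = 42.2528 hrs


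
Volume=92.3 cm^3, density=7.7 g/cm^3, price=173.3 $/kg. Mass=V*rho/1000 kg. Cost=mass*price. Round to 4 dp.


Mass = 92.3*7.7/1000 = 0.71071 kg
Cost = 0.71071 * 173.3 = 123.166 $


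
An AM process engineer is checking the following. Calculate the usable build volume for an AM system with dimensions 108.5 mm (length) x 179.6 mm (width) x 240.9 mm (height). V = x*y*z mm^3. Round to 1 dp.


V = 108.5 * 179.6 * 240.9 = 4694321.9 mm^3


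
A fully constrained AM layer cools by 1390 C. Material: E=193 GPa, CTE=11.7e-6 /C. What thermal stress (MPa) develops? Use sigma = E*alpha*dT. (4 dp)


sigma = 193*1000 * 11.7e-6 * 1390 = 3138.759 MPa


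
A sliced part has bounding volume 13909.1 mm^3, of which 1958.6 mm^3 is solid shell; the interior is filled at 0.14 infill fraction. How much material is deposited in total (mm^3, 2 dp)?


V_infill = (13909.1 - 1958.6) * 0.14 = 1673.07
V_total = 1958.6 + 1673.07 = 3631.67 mm^3


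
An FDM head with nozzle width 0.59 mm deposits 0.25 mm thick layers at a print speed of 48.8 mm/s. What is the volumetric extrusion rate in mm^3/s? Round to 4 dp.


Rate = 0.59 * 0.25 * 48.8 = 7.198 mm^3/s
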